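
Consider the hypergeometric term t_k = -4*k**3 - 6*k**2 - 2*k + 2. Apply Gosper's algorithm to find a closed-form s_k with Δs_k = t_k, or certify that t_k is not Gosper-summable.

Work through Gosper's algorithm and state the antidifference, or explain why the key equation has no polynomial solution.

The ratio is (k + 2*(k + 1)**3 + 3*(k + 1)**2)/(2*k**3 + 3*k**2 + k - 1).
Normal form (A,B,C) = (1, 1, k**3 + 3*k**2/2 + k/2 - 1/2).
Solve (1)·f(k+1) − (1)·f(k) = k**3 + 3*k**2/2 + k/2 - 1/2.
Degrees (0,0,3) ⇒ d ≤ 4.
Solving with deg f ≤ 4: f(k) = k*(k**3 - k - 2)/4.
R(k) = B(k−1)·f(k)/C(k) = k*(k**3 - k - 2)/(2*(2*k**3 + 3*k**2 + k - 1)); s_k = R·t_k = k*(-k**3 + k + 2).
s_(k+1) − s_k = -4*k**3 - 6*k**2 - 2*k + 2 = t_k.

s_k = k*(-k**3 + k + 2)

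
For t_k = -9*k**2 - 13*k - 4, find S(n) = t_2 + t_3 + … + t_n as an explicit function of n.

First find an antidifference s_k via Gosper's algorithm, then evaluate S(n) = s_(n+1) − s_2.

S(n) = -3*n**3 - 11*n**2 - 12*n + 26

Ratio r(k) = (9*k**2 + 31*k + 26)/(9*k**2 + 13*k + 4).
Normal form (A,B,C) = (1, 1, k**2 + 13*k/9 + 4/9).
Key eq: (1)·f(k+1) = (1)·f(k) + (k**2 + 13*k/9 + 4/9).
d = 3 from the (0,0,2) case.
Solve for f: f(k) = k*(k + 1)*(3*k - 1)/9 (degree 3 ≤ 3).
Then R = B(k−1)f/C = k*(3*k - 1)/(9*k + 4), so s_k = R(k)·t_k = k*(-3*k**2 - 2*k + 1).
Check: Δs_k = -9*k**2 - 13*k - 4. ✓
Evaluate: s_(n+1) = -3*n**3 - 11*n**2 - 12*n - 4; subtract s_(2) = -30 ⇒ S(n) = -3*n**3 - 11*n**2 - 12*n + 26.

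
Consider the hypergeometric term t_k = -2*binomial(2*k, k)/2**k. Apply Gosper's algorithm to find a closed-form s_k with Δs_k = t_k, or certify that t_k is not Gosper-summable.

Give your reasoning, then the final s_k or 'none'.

not Gosper-summable; s_k does not exist

r(k) = (2*k + 1)/(k + 1) after simplifying.
Normal form (A,B,C) = (2*k + 1, k + 1, 1).
Solve (2*k + 1)·f(k+1) − (k)·f(k) = 1.
Bound: deg f ≤ -1.
Negative degree bound (-1): no f exists, t_k not Gosper-summable.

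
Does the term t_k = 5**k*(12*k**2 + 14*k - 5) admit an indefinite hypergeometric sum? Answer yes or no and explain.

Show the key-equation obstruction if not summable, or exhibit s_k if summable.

Yes. s_k = 5**k*k*(3*k - 4).

Compute t_(k+1)/t_k: get 5*(12*k**2 + 38*k + 21)/(12*k**2 + 14*k - 5).
Gosper form: A/B · C(k+1)/C(k) with A=5, B=1, C=k**2 + 7*k/6 - 5/12.
Need (5)·f(k+1) − (1)·f(k) = k**2 + 7*k/6 - 5/12.
Bound: deg f ≤ 2.
Solve for f: f(k) = k*(3*k - 4)/12 (degree 2 ≤ 2).
Certificate R = B(k−1)f/C = k*(3*k - 4)/(12*k**2 + 14*k - 5) gives s_k = 5**k*k*(3*k - 4).
Δs = 5**k*(12*k**2 + 14*k - 5), as required.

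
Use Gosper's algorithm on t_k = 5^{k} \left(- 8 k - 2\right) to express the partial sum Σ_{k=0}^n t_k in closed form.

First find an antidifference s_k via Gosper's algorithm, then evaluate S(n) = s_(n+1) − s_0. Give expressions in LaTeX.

t_(k+1)/t_k = 5*(4*k + 5)/(4*k + 1).
So A=5 and B=1, with C=k + 1/4.
f must satisfy (5)·f(k+1) − (1)·f(k) = k + 1/4.
From deg A=0, deg B=0, deg C=1: d=1.
A polynomial solution: f(k) = (k - 1)/4.
Then R = B(k−1)f/C = (k - 1)/(4*k + 1), so s_k = R(k)·t_k = 2*5**k*(1 - k).
Δs = 5**k*(-8*k - 2), as required.
Evaluate: s_(n+1) = -10*5**n*n; subtract s_(0) = 2 ⇒ S(n) = -10*5**n*n - 2.

S(n) = - 10 \cdot 5^{n} n - 2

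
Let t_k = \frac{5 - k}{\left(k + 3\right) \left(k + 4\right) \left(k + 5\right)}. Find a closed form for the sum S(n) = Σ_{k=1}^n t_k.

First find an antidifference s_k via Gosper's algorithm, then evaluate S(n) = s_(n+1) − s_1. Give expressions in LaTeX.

S(n) = \frac{n}{n^{2} + 9 n + 20}

Ratio r(k) = (k - 4)*(k + 3)/((k - 5)*(k + 6)).
Factor: A=k + 3; B=k + 6; C=k - 5.
Need (k + 3)·f(k+1) − (k + 5)·f(k) = k - 5.
deg f ≤ 2 (via 1,1,1).
Solve for f: f(k) = -k*(k + 19)/12 (degree 2 ≤ 2).
Then R = B(k−1)f/C = -k*(k + 5)*(k + 19)/(12*(k - 5)), so s_k = R(k)·t_k = k*(k + 19)/(12*(k + 3)*(k + 4)).
s_(k+1) − s_k = (5 - k)/(k**3 + 12*k**2 + 47*k + 60) = t_k.
s_(n+1) = (n**2 + 21*n + 20)/(12*(n**2 + 9*n + 20)) and s_(1) = 1/12, so S(n) = n/(n**2 + 9*n + 20).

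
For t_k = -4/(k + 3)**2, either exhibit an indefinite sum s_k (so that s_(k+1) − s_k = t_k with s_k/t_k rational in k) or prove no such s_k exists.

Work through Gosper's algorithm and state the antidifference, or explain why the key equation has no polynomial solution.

Compute t_(k+1)/t_k: get (k + 3)**2/(k + 4)**2.
Factor: A=k**2 + 6*k + 9; B=k**2 + 8*k + 16; C=1.
Solve (k**2 + 6*k + 9)·f(k+1) − (k**2 + 6*k + 9)·f(k) = 1.
deg f ≤ 0 (via 2,2,0).
Generic f = c0 gives residual -1; -1 = 0 cannot hold, so t_k is not Gosper-summable.

none (Gosper's algorithm certifies no s_k)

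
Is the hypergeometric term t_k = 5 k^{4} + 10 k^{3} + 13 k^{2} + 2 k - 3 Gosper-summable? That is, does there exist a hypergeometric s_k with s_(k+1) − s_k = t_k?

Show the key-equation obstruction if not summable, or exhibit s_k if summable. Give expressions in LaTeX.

Yes. s_k = k \left(k^{4} + k^{2} - 3 k - 2\right).

Ratio r(k) = (5*k**4 + 30*k**3 + 73*k**2 + 78*k + 27)/(5*k**4 + 10*k**3 + 13*k**2 + 2*k - 3).
Gosper form: A/B · C(k+1)/C(k) with A=1, B=1, C=k**4 + 2*k**3 + 13*k**2/5 + 2*k/5 - 3/5.
f must satisfy (1)·f(k+1) − (1)·f(k) = k**4 + 2*k**3 + 13*k**2/5 + 2*k/5 - 3/5.
From deg A=0, deg B=0, deg C=4: d=5.
A polynomial solution: f(k) = k*(k**4 + k**2 - 3*k - 2)/5.
Certificate R = B(k−1)f/C = k*(k**4 + k**2 - 3*k - 2)/(5*k**4 + 10*k**3 + 13*k**2 + 2*k - 3) gives s_k = k*(k**4 + k**2 - 3*k - 2).
s_(k+1) − s_k = 5*k**4 + 10*k**3 + 13*k**2 + 2*k - 3 = t_k.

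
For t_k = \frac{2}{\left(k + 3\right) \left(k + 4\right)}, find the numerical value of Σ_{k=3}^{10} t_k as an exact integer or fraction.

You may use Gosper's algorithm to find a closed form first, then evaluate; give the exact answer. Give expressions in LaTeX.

r(k) = (k + 3)/(k + 5) after simplifying.
Take A(k)=k + 3, B(k)=k + 5, C(k)=1.
Key eq: (k + 3)·f(k+1) = (k + 4)·f(k) + (1).
d = 1 from the (1,1,0) case.
Solving with deg f ≤ 1: f(k) = k/3.
Get s_k = R·t_k = 2*k/(3*(k + 3)) with R(k) = B(k−1)f(k)/C(k) = k*(k + 4)/3.
Verify: 2/(k**2 + 7*k + 12) matches t_k.
Telescoping: Σ = s_(11) − s_(3) = 11/21 − (1/3) = 4/21.

Σ = 4/21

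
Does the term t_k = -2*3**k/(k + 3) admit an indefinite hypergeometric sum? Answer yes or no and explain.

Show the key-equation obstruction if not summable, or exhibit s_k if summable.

Compute t_(k+1)/t_k: get 3*(k + 3)/(k + 4).
A = 3*k + 9, B = k + 4, C = 1.
Need (3*k + 9)·f(k+1) − (k + 3)·f(k) = 1.
From deg A=1, deg B=1, deg C=0: d=-1.
d = -1 < 0 ⇒ no nonzero polynomial f; not summable.

No. Not Gosper-summable.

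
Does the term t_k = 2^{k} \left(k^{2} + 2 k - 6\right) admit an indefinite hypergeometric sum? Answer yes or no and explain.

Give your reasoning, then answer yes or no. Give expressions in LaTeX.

The ratio is 2*(k**2 + 4*k - 3)/(k**2 + 2*k - 6).
So A=2 and B=1, with C=k**2 + 2*k - 6.
Set up (2)·f(k+1) − (1)·f(k) − (k**2 + 2*k - 6) = 0.
deg f ≤ 2 (via 0,0,2).
A polynomial solution: f(k) = k**2 - 2*k - 4.
Get s_k = R·t_k = 2**k*(k**2 - 2*k - 4) with R(k) = B(k−1)f(k)/C(k) = (k**2 - 2*k - 4)/(k**2 + 2*k - 6).
Verify: 2**k*(k**2 + 2*k - 6) matches t_k.

Yes. s_k = 2^{k} \left(k^{2} - 2 k - 4\right).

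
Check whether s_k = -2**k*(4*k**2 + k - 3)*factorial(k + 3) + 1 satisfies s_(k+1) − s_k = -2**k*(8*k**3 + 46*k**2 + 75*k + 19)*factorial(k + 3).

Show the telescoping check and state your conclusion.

valid (s_(k+1) − s_k reduces to t_k)

s_(k+1) = -2**(k + 1)*(k + 4*(k + 1)**2 - 2)*factorial(k + 4) + 1
s_(k+1) − s_k = -2**k*(8*k**3 + 46*k**2 + 75*k + 19)*factorial(k + 3)
(s_(k+1) − s_k) − t_k = 0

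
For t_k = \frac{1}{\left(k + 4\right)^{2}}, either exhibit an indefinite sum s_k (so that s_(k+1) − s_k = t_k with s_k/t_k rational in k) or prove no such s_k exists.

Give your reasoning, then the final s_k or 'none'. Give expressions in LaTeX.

Compute t_(k+1)/t_k: get (k + 4)**2/(k + 5)**2.
Take A(k)=k**2 + 8*k + 16, B(k)=k**2 + 10*k + 25, C(k)=1.
Solve (k**2 + 8*k + 16)·f(k+1) − (k**2 + 8*k + 16)·f(k) = 1.
From deg A=2, deg B=2, deg C=0: d=0.
Put f(k) = c0: A·f(k+1) − B(k−1)·f(k) − C = -1; need -1 = 0 — inconsistent ⇒ no f, not summable.

none (Gosper's algorithm certifies no s_k)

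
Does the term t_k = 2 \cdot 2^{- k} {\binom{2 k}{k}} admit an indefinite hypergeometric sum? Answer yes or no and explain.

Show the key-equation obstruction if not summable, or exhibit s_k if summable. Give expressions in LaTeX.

Compute t_(k+1)/t_k: get (2*k + 1)/(k + 1).
Take A(k)=2*k + 1, B(k)=k + 1, C(k)=1.
Need (2*k + 1)·f(k+1) − (k)·f(k) = 1.
d = -1 from the (1,1,0) case.
Bound -1 < 0, so the key equation has no polynomial solution.

No. Not Gosper-summable.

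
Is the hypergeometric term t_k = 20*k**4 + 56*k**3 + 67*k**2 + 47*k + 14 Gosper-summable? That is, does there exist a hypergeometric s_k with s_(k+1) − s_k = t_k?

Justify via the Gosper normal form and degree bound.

r(k) = (20*k**4 + 136*k**3 + 355*k**2 + 429*k + 204)/(20*k**4 + 56*k**3 + 67*k**2 + 47*k + 14) after simplifying.
Gosper form: A/B · C(k+1)/C(k) with A=1, B=1, C=k**4 + 14*k**3/5 + 67*k**2/20 + 47*k/20 + 7/10.
f must satisfy (1)·f(k+1) − (1)·f(k) = k**4 + 14*k**3/5 + 67*k**2/20 + 47*k/20 + 7/10.
Bound: deg f ≤ 5.
Solving with deg f ≤ 5: f(k) = k*(4*k**4 + 4*k**3 + k**2 + 4*k + 1)/20.
Then R = B(k−1)f/C = k*(4*k**4 + 4*k**3 + k**2 + 4*k + 1)/(20*k**4 + 56*k**3 + 67*k**2 + 47*k + 14), so s_k = R(k)·t_k = k*(4*k**4 + 4*k**3 + k**2 + 4*k + 1).
Verify: 20*k**4 + 56*k**3 + 67*k**2 + 47*k + 14 matches t_k.

Yes. s_k = k*(4*k**4 + 4*k**3 + k**2 + 4*k + 1).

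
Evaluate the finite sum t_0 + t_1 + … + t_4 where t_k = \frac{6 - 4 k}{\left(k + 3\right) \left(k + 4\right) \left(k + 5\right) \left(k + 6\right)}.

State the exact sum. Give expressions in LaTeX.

The ratio is (k + 3)*(2*k - 1)/((k + 7)*(2*k - 3)).
A = k + 3, B = k + 7, C = k - 3/2.
f must satisfy (k + 3)·f(k+1) − (k + 6)·f(k) = k - 3/2.
From deg A=1, deg B=1, deg C=1: d=3.
Coefficient equations give f(k) = -k/2.
So s_k = (B(k−1)f/C)·t_k = (-k*(k + 6)/(2*k - 3))·t_k = 2*k/((k + 3)*(k + 4)*(k + 5)).
Verify: 2*(3 - 2*k)/(k**4 + 18*k**3 + 119*k**2 + 342*k + 360) matches t_k.
Evaluate s at k=5 and k=0: 1/72 and 0; difference 1/72.

Σ = 1/72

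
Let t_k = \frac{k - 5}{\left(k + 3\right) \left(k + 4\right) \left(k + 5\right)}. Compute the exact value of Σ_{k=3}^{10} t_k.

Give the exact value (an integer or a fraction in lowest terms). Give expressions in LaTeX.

Step 1: r(k) = (k - 4)*(k + 3)/((k - 5)*(k + 6)).
Take A(k)=k + 3, B(k)=k + 6, C(k)=k - 5.
Need (k + 3)·f(k+1) − (k + 5)·f(k) = k - 5.
Degrees (1,1,1) ⇒ d ≤ 2.
Solve for f: f(k) = -k*(k + 19)/12 (degree 2 ≤ 2).
Get s_k = R·t_k = k*(-k - 19)/(12*(k + 3)*(k + 4)) with R(k) = B(k−1)f(k)/C(k) = -k*(k + 5)*(k + 19)/(12*(k - 5)).
Δs = (k - 5)/(k**3 + 12*k**2 + 47*k + 60), as required.
Evaluate s at k=11 and k=3: -11/84 and -11/84; difference 0.

Σ = 0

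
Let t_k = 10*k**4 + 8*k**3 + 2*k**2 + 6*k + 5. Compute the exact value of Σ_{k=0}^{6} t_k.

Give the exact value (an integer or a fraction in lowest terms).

The ratio is (10*k**4 + 48*k**3 + 86*k**2 + 74*k + 31)/(10*k**4 + 8*k**3 + 2*k**2 + 6*k + 5).
Normal form (A,B,C) = (1, 1, k**4 + 4*k**3/5 + k**2/5 + 3*k/5 + 1/2).
Set up (1)·f(k+1) − (1)·f(k) − (k**4 + 4*k**3/5 + k**2/5 + 3*k/5 + 1/2) = 0.
From deg A=0, deg B=0, deg C=4: d=5.
Solving with deg f ≤ 5: f(k) = k*(2*k**4 - 3*k**3 + 4*k + 2)/10.
So s_k = (B(k−1)f/C)·t_k = (k*(2*k**4 - 3*k**3 + 4*k + 2)/(10*k**4 + 8*k**3 + 2*k**2 + 6*k + 5))·t_k = k*(2*k**4 - 3*k**3 + 4*k + 2).
Verify: 10*k**4 + 8*k**3 + 2*k**2 + 6*k + 5 matches t_k.
Telescoping: Σ = s_(7) − s_(0) = 26621 − (0) = 26621.

Σ = 26621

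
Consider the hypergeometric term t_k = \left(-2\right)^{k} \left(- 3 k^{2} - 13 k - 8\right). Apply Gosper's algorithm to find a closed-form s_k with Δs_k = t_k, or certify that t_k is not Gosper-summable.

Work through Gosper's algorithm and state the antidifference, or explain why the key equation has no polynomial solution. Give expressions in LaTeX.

Step 1: r(k) = 2*(-3*k**2 - 19*k - 24)/(3*k**2 + 13*k + 8).
Gosper form: A/B · C(k+1)/C(k) with A=-2, B=1, C=k**2 + 13*k/3 + 8/3.
Need (-2)·f(k+1) − (1)·f(k) = k**2 + 13*k/3 + 8/3.
Bound: deg f ≤ 2.
Coefficient equations give f(k) = -k*(k + 3)/3.
Certificate R = B(k−1)f/C = -k*(k + 3)/(3*k**2 + 13*k + 8) gives s_k = (-2)**k*k*(k + 3).
Δs = (-2)**k*(-3*k**2 - 13*k - 8), as required.

s_k = \left(-2\right)^{k} k \left(k + 3\right)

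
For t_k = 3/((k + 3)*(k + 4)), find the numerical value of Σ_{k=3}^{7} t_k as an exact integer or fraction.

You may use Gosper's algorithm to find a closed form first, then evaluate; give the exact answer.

Σ = 5/22

Compute t_(k+1)/t_k: get (k + 3)/(k + 5).
Factor: A=k + 3; B=k + 5; C=1.
Solve (k + 3)·f(k+1) − (k + 4)·f(k) = 1.
deg f ≤ 1 (via 1,1,0).
Solving with deg f ≤ 1: f(k) = k/3.
R(k) = B(k−1)·f(k)/C(k) = k*(k + 4)/3; s_k = R·t_k = k/(k + 3).
Verify: 3/(k**2 + 7*k + 12) matches t_k.
Σ_(k=3)^(7) t_k = s_(8) − s_(3) = 8/11 − (1/2) = 5/22.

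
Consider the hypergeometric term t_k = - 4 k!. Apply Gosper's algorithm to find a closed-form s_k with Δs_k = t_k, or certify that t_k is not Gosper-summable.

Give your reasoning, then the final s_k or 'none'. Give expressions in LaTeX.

Step 1: r(k) = k + 1.
So A=k + 1 and B=1, with C=1.
Set up (k + 1)·f(k+1) − (1)·f(k) − (1) = 0.
Degrees (1,0,0) ⇒ d ≤ -1.
Bound -1 < 0, so the key equation has no polynomial solution.

none (Gosper's algorithm certifies no s_k)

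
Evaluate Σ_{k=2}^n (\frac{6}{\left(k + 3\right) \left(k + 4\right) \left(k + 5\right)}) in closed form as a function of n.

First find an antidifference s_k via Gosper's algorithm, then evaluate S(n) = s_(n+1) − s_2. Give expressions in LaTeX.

S(n) = \frac{n^{2} + 9 n - 10}{10 \left(n^{2} + 9 n + 20\right)}

r(k) = (k + 3)/(k + 6) after simplifying.
Normal form (A,B,C) = (k + 3, k + 6, 1).
Need (k + 3)·f(k+1) − (k + 5)·f(k) = 1.
deg f ≤ 2 (via 1,1,0).
Match coefficients ⇒ f(k) = k*(k + 7)/24.
Then R = B(k−1)f/C = k*(k + 5)*(k + 7)/24, so s_k = R(k)·t_k = k*(k + 7)/(4*(k + 3)*(k + 4)).
Check: Δs_k = 6/(k**3 + 12*k**2 + 47*k + 60). ✓
s_(n+1) = (n**2 + 9*n + 8)/(4*(n**2 + 9*n + 20)) and s_(2) = 3/20, so S(n) = (n**2 + 9*n - 10)/(10*(n**2 + 9*n + 20)).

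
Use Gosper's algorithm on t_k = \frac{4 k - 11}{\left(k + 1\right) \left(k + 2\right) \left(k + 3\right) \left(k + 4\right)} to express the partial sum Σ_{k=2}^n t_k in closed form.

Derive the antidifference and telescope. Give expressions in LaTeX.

The ratio is (k + 1)*(4*k - 7)/((k + 5)*(4*k - 11)).
Factor: A=k + 1; B=k + 5; C=k - 11/4.
Set up (k + 1)·f(k+1) − (k + 4)·f(k) − (k - 11/4) = 0.
Degrees (1,1,1) ⇒ d ≤ 3.
A polynomial solution: f(k) = -k*(k**2 + 6*k + 15)/8.
Certificate R = B(k−1)f/C = -k*(k + 4)*(k**2 + 6*k + 15)/(2*(4*k - 11)) gives s_k = k*(-k**2 - 6*k - 15)/(2*(k + 1)*(k + 2)*(k + 3)).
Check: Δs_k = (4*k - 11)/(k**4 + 10*k**3 + 35*k**2 + 50*k + 24). ✓
Σ_(k=2)^n t_k = s_(n+1) − s_(2) = ((-n**3 - 9*n**2 - 30*n - 22)/(2*(n**3 + 9*n**2 + 26*n + 24))) − (-31/60), i.e. (n**3 + 9*n**2 - 94*n + 84)/(60*(n**3 + 9*n**2 + 26*n + 24)).

S(n) = \frac{n^{3} + 9 n^{2} - 94 n + 84}{60 \left(n^{3} + 9 n^{2} + 26 n + 24\right)}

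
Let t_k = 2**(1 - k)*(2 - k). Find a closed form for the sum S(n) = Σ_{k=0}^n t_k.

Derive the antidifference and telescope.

t_(k+1)/t_k = (k - 1)/(2*(k - 2)).
Normal form (A,B,C) = (1/2, 1, k - 2).
Key eq: (1/2)·f(k+1) = (1)·f(k) + (k - 2).
Bound: deg f ≤ 1.
Solve for f: f(k) = -2*(k - 1) (degree 1 ≤ 1).
Certificate R = B(k−1)f/C = -2*(k - 1)/(k - 2) gives s_k = 2**(2 - k)*(k - 1).
Check: Δs_k = 2**(1 - k)*(2 - k). ✓
s_(n+1) = 2**(1 - n)*n and s_(0) = -4, so S(n) = 4 + 2*n/2**n.

S(n) = 4 + 2*n/2**n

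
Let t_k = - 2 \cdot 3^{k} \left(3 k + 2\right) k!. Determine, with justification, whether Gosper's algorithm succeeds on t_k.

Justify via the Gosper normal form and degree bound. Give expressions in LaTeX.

Yes. s_k = - 2 \cdot 3^{k} k!.

t_(k+1)/t_k = 3*(k + 1)*(3*k + 5)/(3*k + 2).
Gosper form: A/B · C(k+1)/C(k) with A=3*k + 3, B=1, C=k + 2/3.
Need (3*k + 3)·f(k+1) − (1)·f(k) = k + 2/3.
From deg A=1, deg B=0, deg C=1: d=0.
Coefficient equations give f(k) = 1/3.
Get s_k = R·t_k = -2*3**k*factorial(k) with R(k) = B(k−1)f(k)/C(k) = 1/(3*k + 2).
s_(k+1) − s_k = -2*3**k*(3*k + 2)*factorial(k) = t_k.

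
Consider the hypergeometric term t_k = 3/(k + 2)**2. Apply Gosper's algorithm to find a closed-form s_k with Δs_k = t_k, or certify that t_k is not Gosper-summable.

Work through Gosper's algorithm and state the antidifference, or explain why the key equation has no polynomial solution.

r(k) = (k + 2)**2/(k + 3)**2 after simplifying.
Factor: A=k**2 + 4*k + 4; B=k**2 + 6*k + 9; C=1.
Key eq: (k**2 + 4*k + 4)·f(k+1) = (k**2 + 4*k + 4)·f(k) + (1).
Bound: deg f ≤ 0.
Put f(k) = c0: A·f(k+1) − B(k−1)·f(k) − C = -1; need -1 = 0 — inconsistent ⇒ no f, not summable.

none (Gosper's algorithm certifies no s_k)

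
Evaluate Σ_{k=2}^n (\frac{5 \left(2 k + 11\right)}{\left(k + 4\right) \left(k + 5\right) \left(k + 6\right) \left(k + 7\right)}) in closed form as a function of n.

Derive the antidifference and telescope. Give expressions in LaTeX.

S(n) = \frac{5 \left(n^{2} + 12 n - 13\right)}{48 \left(n^{2} + 12 n + 35\right)}

r(k) = (k + 4)*(2*k + 13)/((k + 8)*(2*k + 11)) after simplifying.
A = k + 4, B = k + 8, C = k + 11/2.
Key eq: (k + 4)·f(k+1) = (k + 7)·f(k) + (k + 11/2).
deg f ≤ 3 (via 1,1,1).
Solve for f: f(k) = k*(k + 5)*(k + 10)/48 (degree 3 ≤ 3).
Certificate R = B(k−1)f/C = k*(k + 5)*(k + 7)*(k + 10)/(24*(2*k + 11)) gives s_k = 5*k*(k + 10)/(24*(k**2 + 10*k + 24)).
Check: Δs_k = 5*(2*k + 11)/(k**4 + 22*k**3 + 179*k**2 + 638*k + 840). ✓
Telescope: S(n) = s_(n+1) − s_(2) = 5*(n**2 + 12*n + 11)/(24*(n**2 + 12*n + 35)) − (5/48) = 5*(n**2 + 12*n - 13)/(48*(n**2 + 12*n + 35)).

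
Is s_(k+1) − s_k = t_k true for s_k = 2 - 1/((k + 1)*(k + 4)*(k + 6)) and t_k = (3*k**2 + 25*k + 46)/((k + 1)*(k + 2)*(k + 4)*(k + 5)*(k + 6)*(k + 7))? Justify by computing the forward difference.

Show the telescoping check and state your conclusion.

s_(k+1) = 2 - 1/((k + 2)*(k + 5)*(k + 7))
s_(k+1) − s_k = (3*k**2 + 25*k + 46)/(k**6 + 25*k**5 + 247*k**4 + 1219*k**3 + 3112*k**2 + 3796*k + 1680)
(s_(k+1) − s_k) − t_k = 0

valid (s_(k+1) − s_k reduces to t_k)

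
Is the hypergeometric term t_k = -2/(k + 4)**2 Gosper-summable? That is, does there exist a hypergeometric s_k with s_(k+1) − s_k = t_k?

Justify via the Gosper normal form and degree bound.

No — t_k has no hypergeometric antidifference.

Compute t_(k+1)/t_k: get (k + 4)**2/(k + 5)**2.
So A=k**2 + 8*k + 16 and B=k**2 + 10*k + 25, with C=1.
Need (k**2 + 8*k + 16)·f(k+1) − (k**2 + 8*k + 16)·f(k) = 1.
From deg A=2, deg B=2, deg C=0: d=0.
Generic f = c0 gives residual -1; -1 = 0 cannot hold, so t_k is not Gosper-summable.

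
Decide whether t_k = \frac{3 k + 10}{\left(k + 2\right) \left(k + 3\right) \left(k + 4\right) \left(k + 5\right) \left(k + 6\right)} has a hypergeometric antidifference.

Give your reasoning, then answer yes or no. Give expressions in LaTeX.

Ratio r(k) = (k + 2)*(3*k + 13)/((k + 7)*(3*k + 10)).
Factor: A=k + 2; B=k + 7; C=k + 10/3.
Solve (k + 2)·f(k+1) − (k + 6)·f(k) = k + 10/3.
Bound: deg f ≤ 4.
Coefficient equations give f(k) = k*(k + 3)*(k**2 + 11*k + 38)/120.
Get s_k = R·t_k = k*(k**2 + 11*k + 38)/(40*(k**3 + 11*k**2 + 38*k + 40)) with R(k) = B(k−1)f(k)/C(k) = k*(k + 3)*(k + 6)*(k**2 + 11*k + 38)/(40*(3*k + 10)).
Check: Δs_k = (3*k + 10)/(k**5 + 20*k**4 + 155*k**3 + 580*k**2 + 1044*k + 720). ✓

Yes. s_k = \frac{k \left(k^{2} + 11 k + 38\right)}{40 \left(k^{3} + 11 k^{2} + 38 k + 40\right)}.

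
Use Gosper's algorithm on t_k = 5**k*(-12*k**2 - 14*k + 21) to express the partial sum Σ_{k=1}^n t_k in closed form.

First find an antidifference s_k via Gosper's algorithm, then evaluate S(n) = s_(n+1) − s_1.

S(n) = -15*5**n*n**2 - 10*5**n*n + 25*5**n - 25

t_(k+1)/t_k = 5*(12*k**2 + 38*k + 5)/(12*k**2 + 14*k - 21).
A = 5, B = 1, C = k**2 + 7*k/6 - 7/4.
Set up (5)·f(k+1) − (1)·f(k) − (k**2 + 7*k/6 - 7/4) = 0.
d = 2 from the (0,0,2) case.
Solving with deg f ≤ 2: f(k) = (k - 2)*(3*k + 2)/12.
Certificate R = B(k−1)f/C = (k - 2)*(3*k + 2)/(12*k**2 + 14*k - 21) gives s_k = 5**k*(-3*k**2 + 4*k + 4).
Verify: 5**k*(-12*k**2 - 14*k + 21) matches t_k.
Σ_(k=1)^n t_k = s_(n+1) − s_(1) = (5**(n + 1)*(-3*n**2 - 2*n + 5)) − (25), i.e. -15*5**n*n**2 - 10*5**n*n + 25*5**n - 25.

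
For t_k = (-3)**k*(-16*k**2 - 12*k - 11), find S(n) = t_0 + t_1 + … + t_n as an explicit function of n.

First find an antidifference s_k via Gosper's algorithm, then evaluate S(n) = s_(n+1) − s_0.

t_(k+1)/t_k = 3*(-16*k**2 - 44*k - 39)/(16*k**2 + 12*k + 11).
Normal form (A,B,C) = (-3, 1, k**2 + 3*k/4 + 11/16).
Solve (-3)·f(k+1) − (1)·f(k) = k**2 + 3*k/4 + 11/16.
Bound: deg f ≤ 2.
Solving with deg f ≤ 2: f(k) = -(4*k**2 - 3*k + 2)/16.
Then R = B(k−1)f/C = -(4*k**2 - 3*k + 2)/(16*k**2 + 12*k + 11), so s_k = R(k)·t_k = (-3)**k*(4*k**2 - 3*k + 2).
Verify: (-3)**k*(-16*k**2 - 12*k - 11) matches t_k.
Σ_(k=0)^n t_k = s_(n+1) − s_(0) = ((-3)**(n + 1)*(4*n**2 + 5*n + 3)) − (2), i.e. -12*(-3)**n*n**2 - 15*(-3)**n*n - 9*(-3)**n - 2.

S(n) = -12*(-3)**n*n**2 - 15*(-3)**n*n - 9*(-3)**n - 2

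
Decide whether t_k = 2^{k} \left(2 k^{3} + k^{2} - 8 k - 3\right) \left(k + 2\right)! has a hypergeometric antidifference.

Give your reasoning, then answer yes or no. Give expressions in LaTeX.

The ratio is 2*(2*k**4 + 13*k**3 + 21*k**2 - 8*k - 24)/(2*k**3 + k**2 - 8*k - 3).
Gosper form: A/B · C(k+1)/C(k) with A=2*k + 6, B=1, C=k**3 + k**2/2 - 4*k - 3/2.
f must satisfy (2*k + 6)·f(k+1) − (1)·f(k) = k**3 + k**2/2 - 4*k - 3/2.
From deg A=1, deg B=0, deg C=3: d=2.
A polynomial solution: f(k) = (k - 3)*(k - 1)/2.
Then R = B(k−1)f/C = (k - 3)*(k - 1)/(2*k**3 + k**2 - 8*k - 3), so s_k = R(k)·t_k = 2**k*(k - 3)*(k - 1)*factorial(k + 2).
Δs = 2**k*(2*k**3 + k**2 - 8*k - 3)*factorial(k + 2), as required.

Yes. s_k = 2^{k} \left(k - 3\right) \left(k - 1\right) \left(k + 2\right)!.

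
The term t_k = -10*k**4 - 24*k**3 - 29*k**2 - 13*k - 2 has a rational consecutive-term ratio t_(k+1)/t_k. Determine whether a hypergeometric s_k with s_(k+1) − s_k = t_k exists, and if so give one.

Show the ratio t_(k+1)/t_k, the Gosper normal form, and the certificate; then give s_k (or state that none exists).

Step 1: r(k) = (10*k**4 + 64*k**3 + 161*k**2 + 183*k + 78)/(10*k**4 + 24*k**3 + 29*k**2 + 13*k + 2).
Normal form (A,B,C) = (1, 1, k**4 + 12*k**3/5 + 29*k**2/10 + 13*k/10 + 1/5).
Need (1)·f(k+1) − (1)·f(k) = k**4 + 12*k**3/5 + 29*k**2/10 + 13*k/10 + 1/5.
Degrees (0,0,4) ⇒ d ≤ 5.
Coefficient equations give f(k) = k**2*(2*k**3 + k**2 + k - 2)/10.
Get s_k = R·t_k = k**2*(-2*k**3 - k**2 - k + 2) with R(k) = B(k−1)f(k)/C(k) = k**2*(2*k**3 + k**2 + k - 2)/(10*k**4 + 24*k**3 + 29*k**2 + 13*k + 2).
Check: Δs_k = -10*k**4 - 24*k**3 - 29*k**2 - 13*k - 2. ✓

s_k = k**2*(-2*k**3 - k**2 - k + 2)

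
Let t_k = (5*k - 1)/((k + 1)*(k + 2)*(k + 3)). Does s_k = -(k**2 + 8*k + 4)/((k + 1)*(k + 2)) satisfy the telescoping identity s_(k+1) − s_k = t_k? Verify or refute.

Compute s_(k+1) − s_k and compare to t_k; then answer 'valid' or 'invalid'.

s_(k+1) = (-8*k - (k + 1)**2 - 12)/((k + 2)*(k + 3))
s_(k+1) − s_k = (5*k - 1)/(k**3 + 6*k**2 + 11*k + 6)
(s_(k+1) − s_k) − t_k = 0

Valid — Δs_k = t_k.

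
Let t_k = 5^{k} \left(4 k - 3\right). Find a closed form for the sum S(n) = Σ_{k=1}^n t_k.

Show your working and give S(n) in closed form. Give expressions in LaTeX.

S(n) = 5 \cdot 5^{n} n - 5 \cdot 5^{n} + 5

Step 1: r(k) = 5*(4*k + 1)/(4*k - 3).
Take A(k)=5, B(k)=1, C(k)=k - 3/4.
Set up (5)·f(k+1) − (1)·f(k) − (k - 3/4) = 0.
Bound: deg f ≤ 1.
Solving with deg f ≤ 1: f(k) = (k - 2)/4.
Certificate R = B(k−1)f/C = (k - 2)/(4*k - 3) gives s_k = 5**k*(k - 2).
Check: Δs_k = 5**k*(4*k - 3). ✓
Telescope: S(n) = s_(n+1) − s_(1) = 5**(n + 1)*(n - 1) − (-5) = 5*5**n*n - 5*5**n + 5.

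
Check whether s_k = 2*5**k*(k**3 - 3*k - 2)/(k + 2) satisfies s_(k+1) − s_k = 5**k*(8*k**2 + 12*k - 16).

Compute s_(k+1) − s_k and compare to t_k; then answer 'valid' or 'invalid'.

s_(k+1) = 10*5**k*(-3*k + (k + 1)**3 - 5)/(k + 3)
s_(k+1) − s_k = 5**k*(8*k**4 + 44*k**3 + 66*k**2 - 18*k - 68)/(k**2 + 5*k + 6)
(s_(k+1) − s_k) − t_k = 5**k*(-8*k**3 - 26*k**2 - 10*k + 28)/(k**2 + 5*k + 6)

Invalid: residual 5**k*(-8*k**3 - 26*k**2 - 10*k + 28)/(k**2 + 5*k + 6) ≠ 0.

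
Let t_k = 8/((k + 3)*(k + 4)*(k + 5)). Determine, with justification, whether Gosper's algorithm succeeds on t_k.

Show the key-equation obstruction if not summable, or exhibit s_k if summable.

t_(k+1)/t_k = (k + 3)/(k + 6).
A = k + 3, B = k + 6, C = 1.
f must satisfy (k + 3)·f(k+1) − (k + 5)·f(k) = 1.
deg f ≤ 2 (via 1,1,0).
A polynomial solution: f(k) = k*(k + 7)/24.
So s_k = (B(k−1)f/C)·t_k = (k*(k + 5)*(k + 7)/24)·t_k = k*(k + 7)/(3*(k + 3)*(k + 4)).
Check: Δs_k = 8/(k**3 + 12*k**2 + 47*k + 60). ✓

Yes. s_k = k*(k + 7)/(3*(k + 3)*(k + 4)).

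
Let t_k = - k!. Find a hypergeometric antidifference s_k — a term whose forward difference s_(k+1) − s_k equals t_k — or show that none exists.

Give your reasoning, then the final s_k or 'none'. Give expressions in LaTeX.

The ratio is k + 1.
Normal form (A,B,C) = (k + 1, 1, 1).
f must satisfy (k + 1)·f(k+1) − (1)·f(k) = 1.
Bound: deg f ≤ -1.
Negative degree bound (-1): no f exists, t_k not Gosper-summable.

none (Gosper's algorithm certifies no s_k)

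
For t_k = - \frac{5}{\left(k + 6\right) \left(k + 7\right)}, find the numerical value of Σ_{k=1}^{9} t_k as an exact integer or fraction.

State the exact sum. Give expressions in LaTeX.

Ratio r(k) = (k + 6)/(k + 8).
Gosper form: A/B · C(k+1)/C(k) with A=k + 6, B=k + 8, C=1.
Key eq: (k + 6)·f(k+1) = (k + 7)·f(k) + (1).
deg f ≤ 1 (via 1,1,0).
Solving with deg f ≤ 1: f(k) = k/6.
Get s_k = R·t_k = -5*k/(6*k + 36) with R(k) = B(k−1)f(k)/C(k) = k*(k + 7)/6.
Δs = -5/(k**2 + 13*k + 42), as required.
Sum = s_(10) − s_(1); s_(10) = -25/48, s_(1) = -5/42 ⇒ -45/112.

Σ = -45/112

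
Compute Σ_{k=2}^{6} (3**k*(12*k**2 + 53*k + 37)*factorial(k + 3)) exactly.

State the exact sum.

The ratio is 3*(12*k**3 + 125*k**2 + 410*k + 408)/(12*k**2 + 53*k + 37).
Normal form (A,B,C) = (3*k + 12, 1, k**2 + 53*k/12 + 37/12).
f must satisfy (3*k + 12)·f(k+1) − (1)·f(k) = k**2 + 53*k/12 + 37/12.
Degrees (1,0,2) ⇒ d ≤ 1.
Solve for f: f(k) = (4*k - 1)/12 (degree 1 ≤ 1).
Get s_k = R·t_k = 3**k*(4*k - 1)*factorial(k + 3) with R(k) = B(k−1)f(k)/C(k) = (4*k - 1)/(12*k**2 + 53*k + 37).
Verify: 3**k*(12*k**2 + 53*k + 37)*factorial(k + 3) matches t_k.
Sum = s_(7) − s_(2); s_(7) = 214277011200, s_(2) = 7560 ⇒ 214277003640.

Σ = 214277003640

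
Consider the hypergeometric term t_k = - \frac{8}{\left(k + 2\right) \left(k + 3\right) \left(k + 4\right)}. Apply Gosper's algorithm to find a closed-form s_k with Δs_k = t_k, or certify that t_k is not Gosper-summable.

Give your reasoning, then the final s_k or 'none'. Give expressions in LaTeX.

s_k = \frac{2 k \left(- k - 5\right)}{3 \left(k + 2\right) \left(k + 3\right)}

Ratio r(k) = (k + 2)/(k + 5).
Take A(k)=k + 2, B(k)=k + 5, C(k)=1.
Solve (k + 2)·f(k+1) − (k + 4)·f(k) = 1.
Degrees (1,1,0) ⇒ d ≤ 2.
Solve for f: f(k) = k*(k + 5)/12 (degree 2 ≤ 2).
R(k) = B(k−1)·f(k)/C(k) = k*(k + 4)*(k + 5)/12; s_k = R·t_k = 2*k*(-k - 5)/(3*(k + 2)*(k + 3)).
Δs = -8/(k**3 + 9*k**2 + 26*k + 24), as required.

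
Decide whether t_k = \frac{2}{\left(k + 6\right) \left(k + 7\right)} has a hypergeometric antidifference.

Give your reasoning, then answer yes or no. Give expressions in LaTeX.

Ratio r(k) = (k + 6)/(k + 8).
Normal form (A,B,C) = (k + 6, k + 8, 1).
f must satisfy (k + 6)·f(k+1) − (k + 7)·f(k) = 1.
deg f ≤ 1 (via 1,1,0).
Solve for f: f(k) = k/6 (degree 1 ≤ 1).
Then R = B(k−1)f/C = k*(k + 7)/6, so s_k = R(k)·t_k = k/(3*(k + 6)).
Verify: 2/(k**2 + 13*k + 42) matches t_k.

Yes. s_k = \frac{k}{3 \left(k + 6\right)}.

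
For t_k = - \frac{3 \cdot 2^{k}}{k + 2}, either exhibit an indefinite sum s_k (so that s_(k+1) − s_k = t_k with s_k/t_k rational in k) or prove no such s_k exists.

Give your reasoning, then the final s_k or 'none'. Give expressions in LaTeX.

none — t_k is not Gosper-summable

Step 1: r(k) = 2*(k + 2)/(k + 3).
Normal form (A,B,C) = (2*k + 4, k + 3, 1).
Solve (2*k + 4)·f(k+1) − (k + 2)·f(k) = 1.
From deg A=1, deg B=1, deg C=0: d=-1.
Bound -1 < 0, so the key equation has no polynomial solution.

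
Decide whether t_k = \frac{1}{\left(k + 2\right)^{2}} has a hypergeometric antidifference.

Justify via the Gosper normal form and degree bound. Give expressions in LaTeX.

Step 1: r(k) = (k + 2)**2/(k + 3)**2.
Factor: A=k**2 + 4*k + 4; B=k**2 + 6*k + 9; C=1.
Need (k**2 + 4*k + 4)·f(k+1) − (k**2 + 4*k + 4)·f(k) = 1.
Bound: deg f ≤ 0.
Write f(k) = c0. Then LHS − RHS = -1, requiring -1 = 0: contradictory. No certificate.

No; the coefficient equations for f are inconsistent.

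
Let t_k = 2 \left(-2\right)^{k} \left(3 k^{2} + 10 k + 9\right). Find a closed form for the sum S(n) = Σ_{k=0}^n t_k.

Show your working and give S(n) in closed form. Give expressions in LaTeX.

r(k) = 2*(-3*k**2 - 16*k - 22)/(3*k**2 + 10*k + 9) after simplifying.
A = -2, B = 1, C = k**2 + 10*k/3 + 3.
Set up (-2)·f(k+1) − (1)·f(k) − (k**2 + 10*k/3 + 3) = 0.
Degrees (0,0,2) ⇒ d ≤ 2.
A polynomial solution: f(k) = -(k + 1)**2/3.
Get s_k = R·t_k = (-2)**(k + 1)*(k**2 + 2*k + 1) with R(k) = B(k−1)f(k)/C(k) = -(k + 1)**2/(3*k**2 + 10*k + 9).
Check: Δs_k = 2*(-2)**k*(3*k**2 + 10*k + 9). ✓
Telescope: S(n) = s_(n+1) − s_(0) = (-2)**(n + 2)*(n**2 + 4*n + 4) − (-2) = 4*(-2)**n*n**2 + 16*(-2)**n*n + 16*(-2)**n + 2.

S(n) = 4 \left(-2\right)^{n} n^{2} + 16 \left(-2\right)^{n} n + 16 \left(-2\right)^{n} + 2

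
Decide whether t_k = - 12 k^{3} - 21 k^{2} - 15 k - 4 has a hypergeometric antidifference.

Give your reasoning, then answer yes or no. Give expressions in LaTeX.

Yes. s_k = k^{3} \left(- 3 k - 1\right).

Compute t_(k+1)/t_k: get (12*k**3 + 57*k**2 + 93*k + 52)/(12*k**3 + 21*k**2 + 15*k + 4).
Gosper form: A/B · C(k+1)/C(k) with A=1, B=1, C=k**3 + 7*k**2/4 + 5*k/4 + 1/3.
Key eq: (1)·f(k+1) = (1)·f(k) + (k**3 + 7*k**2/4 + 5*k/4 + 1/3).
From deg A=0, deg B=0, deg C=3: d=4.
A polynomial solution: f(k) = k**3*(3*k + 1)/12.
So s_k = (B(k−1)f/C)·t_k = (k**3*(3*k + 1)/(12*k**3 + 21*k**2 + 15*k + 4))·t_k = k**3*(-3*k - 1).
Check: Δs_k = -12*k**3 - 21*k**2 - 15*k - 4. ✓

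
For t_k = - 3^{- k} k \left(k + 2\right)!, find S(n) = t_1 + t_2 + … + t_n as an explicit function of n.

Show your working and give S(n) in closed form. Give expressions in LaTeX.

The ratio is (k + 1)*(k + 3)/(3*k).
So A=k/3 + 1 and B=1, with C=k.
Key eq: (k/3 + 1)·f(k+1) = (1)·f(k) + (k).
From deg A=1, deg B=0, deg C=1: d=0.
Match coefficients ⇒ f(k) = 3.
Then R = B(k−1)f/C = 3/k, so s_k = R(k)·t_k = -3**(1 - k)*factorial(k + 2).
Δs = -k*factorial(k + 2)/3**k, as required.
s_(n+1) = -factorial(n + 3)/3**n and s_(1) = -6, so S(n) = 6 - factorial(n + 3)/3**n.

S(n) = 6 - 3^{- n} \left(n + 3\right)!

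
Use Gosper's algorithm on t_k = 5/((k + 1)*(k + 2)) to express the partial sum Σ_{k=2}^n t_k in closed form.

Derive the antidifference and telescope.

r(k) = (k + 1)/(k + 3) after simplifying.
Take A(k)=k + 1, B(k)=k + 3, C(k)=1.
Set up (k + 1)·f(k+1) − (k + 2)·f(k) − (1) = 0.
From deg A=1, deg B=1, deg C=0: d=1.
Coefficient equations give f(k) = k.
So s_k = (B(k−1)f/C)·t_k = (k*(k + 2))·t_k = 5*k/(k + 1).
s_(k+1) − s_k = 5/(k**2 + 3*k + 2) = t_k.
Σ_(k=2)^n t_k = s_(n+1) − s_(2) = (5*(n + 1)/(n + 2)) − (10/3), i.e. 5*(n - 1)/(3*(n + 2)).

S(n) = 5*(n - 1)/(3*(n + 2))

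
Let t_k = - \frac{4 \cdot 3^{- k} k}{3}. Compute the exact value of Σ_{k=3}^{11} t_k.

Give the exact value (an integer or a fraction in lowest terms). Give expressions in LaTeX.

Step 1: r(k) = (k + 1)/(3*k).
So A=1/3 and B=1, with C=k.
f must satisfy (1/3)·f(k+1) − (1)·f(k) = k.
Degrees (0,0,1) ⇒ d ≤ 1.
Solving with deg f ≤ 1: f(k) = -3*(2*k + 1)/4.
Then R = B(k−1)f/C = -3*(2*k + 1)/(4*k), so s_k = R(k)·t_k = (2*k + 1)/3**k.
s_(k+1) − s_k = -4*k/(3*3**k) = t_k.
Σ_(k=3)^(11) t_k = s_(12) − s_(3) = 25/531441 − (7/27) = -137756/531441.

Σ = -137756/531441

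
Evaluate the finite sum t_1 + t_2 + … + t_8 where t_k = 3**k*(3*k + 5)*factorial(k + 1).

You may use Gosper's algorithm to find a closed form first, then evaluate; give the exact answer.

t_(k+1)/t_k = 3*(k + 2)*(3*k + 8)/(3*k + 5).
A = 3*k + 6, B = 1, C = k + 5/3.
Need (3*k + 6)·f(k+1) − (1)·f(k) = k + 5/3.
deg f ≤ 0 (via 1,0,1).
Coefficient equations give f(k) = 1/3.
Certificate R = B(k−1)f/C = 1/(3*k + 5) gives s_k = 3**k*factorial(k + 1).
s_(k+1) − s_k = 3**k*(3*k + 5)*factorial(k + 1) = t_k.
Sum = s_(9) − s_(1); s_(9) = 71425670400, s_(1) = 6 ⇒ 71425670394.

Σ = 71425670394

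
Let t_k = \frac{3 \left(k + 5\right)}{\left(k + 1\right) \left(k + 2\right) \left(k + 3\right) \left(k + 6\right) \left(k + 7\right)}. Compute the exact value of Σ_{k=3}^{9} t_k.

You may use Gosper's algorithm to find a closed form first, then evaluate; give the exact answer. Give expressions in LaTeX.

Compute t_(k+1)/t_k: get (k + 1)*(k + 6)**2/((k + 4)*(k + 5)*(k + 8)).
Normal form (A,B,C) = (k + 1, k + 8, k**3 + 14*k**2 + 65*k + 100).
Key eq: (k + 1)·f(k+1) = (k + 7)·f(k) + (k**3 + 14*k**2 + 65*k + 100).
d = 6 from the (1,1,3) case.
Solving with deg f ≤ 6: f(k) = k*(k + 3)*(k + 4)**2*(k + 5)**2/36.
So s_k = (B(k−1)f/C)·t_k = (k*(k + 3)*(k + 4)*(k + 7)/36)·t_k = k*(k**2 + 9*k + 20)/(12*(k**3 + 9*k**2 + 20*k + 12)).
Check: Δs_k = 3*(k + 5)/(k**5 + 19*k**4 + 131*k**3 + 401*k**2 + 540*k + 252). ✓
Evaluate s at k=10 and k=3: 175/2112 and 7/90; difference 161/31680.

Σ = 161/31680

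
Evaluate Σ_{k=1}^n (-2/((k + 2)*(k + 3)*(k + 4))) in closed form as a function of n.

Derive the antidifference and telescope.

The ratio is (k + 2)/(k + 5).
Gosper form: A/B · C(k+1)/C(k) with A=k + 2, B=k + 5, C=1.
Need (k + 2)·f(k+1) − (k + 4)·f(k) = 1.
d = 2 from the (1,1,0) case.
Solve for f: f(k) = k*(k + 5)/12 (degree 2 ≤ 2).
Get s_k = R·t_k = k*(-k - 5)/(6*(k + 2)*(k + 3)) with R(k) = B(k−1)f(k)/C(k) = k*(k + 4)*(k + 5)/12.
Δs = -2/(k**3 + 9*k**2 + 26*k + 24), as required.
Σ_(k=1)^n t_k = s_(n+1) − s_(1) = ((-n**2 - 7*n - 6)/(6*(n**2 + 7*n + 12))) − (-1/12), i.e. n*(-n - 7)/(12*(n**2 + 7*n + 12)).

S(n) = n*(-n - 7)/(12*(n**2 + 7*n + 12))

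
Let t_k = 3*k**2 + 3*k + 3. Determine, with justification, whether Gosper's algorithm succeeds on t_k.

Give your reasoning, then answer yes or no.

Step 1: r(k) = (k + (k + 1)**2 + 2)/(k**2 + k + 1).
Gosper form: A/B · C(k+1)/C(k) with A=1, B=1, C=k**2 + k + 1.
Solve (1)·f(k+1) − (1)·f(k) = k**2 + k + 1.
Bound: deg f ≤ 3.
Match coefficients ⇒ f(k) = k*(k**2 + 2)/3.
R(k) = B(k−1)·f(k)/C(k) = k*(k**2 + 2)/(3*(k**2 + k + 1)); s_k = R·t_k = k*(k**2 + 2).
Verify: 3*k**2 + 3*k + 3 matches t_k.

Yes. s_k = k*(k**2 + 2).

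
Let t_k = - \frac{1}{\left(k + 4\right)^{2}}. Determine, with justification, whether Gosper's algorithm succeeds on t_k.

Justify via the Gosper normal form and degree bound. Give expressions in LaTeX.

No — the linear system for f has no solution.

Ratio r(k) = (k + 4)**2/(k + 5)**2.
So A=k**2 + 8*k + 16 and B=k**2 + 10*k + 25, with C=1.
Key eq: (k**2 + 8*k + 16)·f(k+1) = (k**2 + 8*k + 16)·f(k) + (1).
deg f ≤ 0 (via 2,2,0).
Write f(k) = c0. Then LHS − RHS = -1, requiring -1 = 0: contradictory. No certificate.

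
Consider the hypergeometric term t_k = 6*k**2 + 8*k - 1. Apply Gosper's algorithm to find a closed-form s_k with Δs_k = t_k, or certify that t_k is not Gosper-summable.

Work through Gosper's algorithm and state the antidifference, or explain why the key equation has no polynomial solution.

Compute t_(k+1)/t_k: get (6*k**2 + 20*k + 13)/(6*k**2 + 8*k - 1).
Normal form (A,B,C) = (1, 1, k**2 + 4*k/3 - 1/6).
f must satisfy (1)·f(k+1) − (1)·f(k) = k**2 + 4*k/3 - 1/6.
d = 3 from the (0,0,2) case.
Coefficient equations give f(k) = k*(2*k**2 + k - 4)/6.
Get s_k = R·t_k = k*(2*k**2 + k - 4) with R(k) = B(k−1)f(k)/C(k) = k*(2*k**2 + k - 4)/(6*k**2 + 8*k - 1).
Verify: 6*k**2 + 8*k - 1 matches t_k.

s_k = k*(2*k**2 + k - 4)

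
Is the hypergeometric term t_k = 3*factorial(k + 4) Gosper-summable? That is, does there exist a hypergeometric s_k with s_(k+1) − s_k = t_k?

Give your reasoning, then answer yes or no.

No; the degree bound rules out any f.

Ratio r(k) = k + 5.
So A=k + 5 and B=1, with C=1.
Solve (k + 5)·f(k+1) − (1)·f(k) = 1.
deg f ≤ -1 (via 1,0,0).
deg f ≤ -1 is impossible — no certificate.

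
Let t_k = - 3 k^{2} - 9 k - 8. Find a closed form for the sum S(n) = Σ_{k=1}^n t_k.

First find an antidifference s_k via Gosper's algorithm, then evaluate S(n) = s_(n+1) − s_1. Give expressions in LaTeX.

r(k) = (3*k**2 + 15*k + 20)/(3*k**2 + 9*k + 8) after simplifying.
So A=1 and B=1, with C=k**2 + 3*k + 8/3.
f must satisfy (1)·f(k+1) − (1)·f(k) = k**2 + 3*k + 8/3.
deg f ≤ 3 (via 0,0,2).
Coefficient equations give f(k) = k*(k**2 + 3*k + 4)/3.
R(k) = B(k−1)·f(k)/C(k) = k*(k**2 + 3*k + 4)/(3*k**2 + 9*k + 8); s_k = R·t_k = k*(-k**2 - 3*k - 4).
Δs = -3*k**2 - 9*k - 8, as required.
Telescope: S(n) = s_(n+1) − s_(1) = -n**3 - 6*n**2 - 13*n - 8 − (-8) = n*(-n**2 - 6*n - 13).

S(n) = n \left(- n^{2} - 6 n - 13\right)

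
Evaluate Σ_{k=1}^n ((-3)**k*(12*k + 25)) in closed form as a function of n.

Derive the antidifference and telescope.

Compute t_(k+1)/t_k: get 3*(-12*k - 37)/(12*k + 25).
Normal form (A,B,C) = (-3, 1, k + 25/12).
Set up (-3)·f(k+1) − (1)·f(k) − (k + 25/12) = 0.
deg f ≤ 1 (via 0,0,1).
A polynomial solution: f(k) = -(3*k + 4)/12.
Get s_k = R·t_k = (-3)**k*(-3*k - 4) with R(k) = B(k−1)f(k)/C(k) = -(3*k + 4)/(12*k + 25).
s_(k+1) − s_k = (-3)**k*(12*k + 25) = t_k.
Evaluate: s_(n+1) = 3*(-3)**n*(3*n + 7); subtract s_(1) = 21 ⇒ S(n) = 9*(-3)**n*n + 21*(-3)**n - 21.

S(n) = 9*(-3)**n*n + 21*(-3)**n - 21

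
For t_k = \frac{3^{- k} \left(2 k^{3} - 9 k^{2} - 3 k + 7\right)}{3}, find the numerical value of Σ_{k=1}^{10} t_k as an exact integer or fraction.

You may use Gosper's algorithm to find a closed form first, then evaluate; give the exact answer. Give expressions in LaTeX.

Σ = -26348/19683

Ratio r(k) = (2*k**3 - 3*k**2 - 15*k - 3)/(3*(2*k**3 - 9*k**2 - 3*k + 7)).
Take A(k)=1/3, B(k)=1, C(k)=k**3 - 9*k**2/2 - 3*k/2 + 7/2.
Solve (1/3)·f(k+1) − (1)·f(k) = k**3 - 9*k**2/2 - 3*k/2 + 7/2.
Bound: deg f ≤ 3.
Coefficient equations give f(k) = -3*(k + 1)*(k**2 - 4*k + 1)/2.
Get s_k = R·t_k = (-k**3 + 3*k**2 + 3*k - 1)/3**k with R(k) = B(k−1)f(k)/C(k) = -3*(k + 1)*(k**2 - 4*k + 1)/(2*k**3 - 9*k**2 - 3*k + 7).
Verify: (2*k**3 - 9*k**2 - 3*k + 7)/(3*3**k) matches t_k.
Σ_(k=1)^(10) t_k = s_(11) − s_(1) = -104/19683 − (4/3) = -26348/19683.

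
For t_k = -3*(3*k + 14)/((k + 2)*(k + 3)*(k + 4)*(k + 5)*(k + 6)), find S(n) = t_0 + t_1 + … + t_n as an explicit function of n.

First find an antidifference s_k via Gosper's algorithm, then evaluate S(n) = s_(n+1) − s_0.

S(n) = (-n**3 - 13*n**2 - 54*n - 42)/(10*(n**3 + 13*n**2 + 54*n + 72))

r(k) = (k + 2)*(3*k + 17)/((k + 7)*(3*k + 14)) after simplifying.
A = k + 2, B = k + 7, C = k + 14/3.
Set up (k + 2)·f(k+1) − (k + 6)·f(k) − (k + 14/3) = 0.
deg f ≤ 4 (via 1,1,1).
Solve for f: f(k) = k*(k + 4)*(k**2 + 10*k + 31)/90 (degree 4 ≤ 4).
Certificate R = B(k−1)f/C = k*(k + 4)*(k + 6)*(k**2 + 10*k + 31)/(30*(3*k + 14)) gives s_k = k*(-k**2 - 10*k - 31)/(10*(k**3 + 10*k**2 + 31*k + 30)).
Check: Δs_k = 3*(-3*k - 14)/(k**5 + 20*k**4 + 155*k**3 + 580*k**2 + 1044*k + 720). ✓
Telescope: S(n) = s_(n+1) − s_(0) = (-n**3 - 13*n**2 - 54*n - 42)/(10*(n**3 + 13*n**2 + 54*n + 72)) − (0) = (-n**3 - 13*n**2 - 54*n - 42)/(10*(n**3 + 13*n**2 + 54*n + 72)).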